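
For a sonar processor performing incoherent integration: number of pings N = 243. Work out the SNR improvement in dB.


Gain = 5*log10(243) = 11.93

11.93 dB


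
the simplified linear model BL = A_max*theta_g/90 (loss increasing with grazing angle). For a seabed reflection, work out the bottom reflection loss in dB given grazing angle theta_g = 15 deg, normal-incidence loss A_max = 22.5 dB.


BL = A_max * theta_g / 90 = 22.5 * 15 / 90 = 3.75

3.75 dB


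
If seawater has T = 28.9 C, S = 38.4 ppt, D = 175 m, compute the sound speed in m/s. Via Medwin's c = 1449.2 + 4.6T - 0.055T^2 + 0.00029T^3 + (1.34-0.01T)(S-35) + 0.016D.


c = 1449.2 + 4.6*28.9 - 0.055*28.9^2 + 0.00029*28.9^3 + (1.34 - 0.01*28.9)*(38.4 - 35) + 0.016*175 = 1549.58

1549.58 m/s


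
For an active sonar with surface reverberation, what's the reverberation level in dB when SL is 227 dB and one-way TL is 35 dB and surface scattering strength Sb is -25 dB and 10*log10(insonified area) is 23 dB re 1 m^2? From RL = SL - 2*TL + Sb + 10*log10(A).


RL = SL - 2*TL + Sb + 10*log10(A) = 227 - 2*35 + (-25) + 23 = 155

155 dB


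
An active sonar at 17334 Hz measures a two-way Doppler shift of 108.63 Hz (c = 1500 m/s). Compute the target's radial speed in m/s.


From fd = 2*f*v/c, v = c*fd/(2*f) = 1500 * 108.63 / (2*17334) = 4.7

4.7 m/s


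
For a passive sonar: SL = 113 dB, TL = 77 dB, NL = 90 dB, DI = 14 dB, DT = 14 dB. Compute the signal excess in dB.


SE = SL - TL - NL + DI - DT = 113 - 77 - 90 + 14 - 14 = -54

-54 dB


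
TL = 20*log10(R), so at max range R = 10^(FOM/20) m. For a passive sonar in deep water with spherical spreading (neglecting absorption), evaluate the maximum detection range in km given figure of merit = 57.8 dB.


At max range FOM = TL, so 20*log10(R) = 57.8
R = 10^(57.8/20) = 776.25 m = 0.78 km

0.78 km


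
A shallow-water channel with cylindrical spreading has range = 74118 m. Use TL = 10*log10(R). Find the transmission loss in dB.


TL = 10*log10(74118) = 48.7

48.7 dB


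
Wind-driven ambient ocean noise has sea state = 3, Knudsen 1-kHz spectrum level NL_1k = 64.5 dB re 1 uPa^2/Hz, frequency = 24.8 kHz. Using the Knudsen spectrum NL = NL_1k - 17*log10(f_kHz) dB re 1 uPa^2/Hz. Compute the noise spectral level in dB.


NL = NL_1k - 17*log10(f_kHz) = 64.5 - 17*log10(24.8) = 64.5 - (23.71) = 40.79

40.79 dB


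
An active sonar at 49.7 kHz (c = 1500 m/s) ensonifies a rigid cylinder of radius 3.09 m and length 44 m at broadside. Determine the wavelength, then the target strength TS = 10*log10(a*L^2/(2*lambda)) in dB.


Step 1: lambda = c/f = 1500/49700 = 0.03018 m
Step 2: TS = 10*log10(a*L^2/(2*lambda)) = 10*log10(3.09*44^2/(2*0.03018)) = 49.96

49.96 dB


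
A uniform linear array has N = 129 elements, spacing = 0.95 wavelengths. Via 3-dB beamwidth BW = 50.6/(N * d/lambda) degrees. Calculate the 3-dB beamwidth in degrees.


BW = 50.6 / (129 * 0.95) = 50.6 / 122.55 = 0.41

0.41 deg


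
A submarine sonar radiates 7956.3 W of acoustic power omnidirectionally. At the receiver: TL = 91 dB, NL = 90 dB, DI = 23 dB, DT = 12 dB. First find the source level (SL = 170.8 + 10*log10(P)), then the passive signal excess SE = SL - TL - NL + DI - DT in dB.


Step 1: SL = 170.8 + 10*log10(7956.3) = 209.81 dB
Step 2: SE = SL - TL - NL + DI - DT = 209.81 - 91 - 90 + 23 - 12 = 39.81

39.81 dB


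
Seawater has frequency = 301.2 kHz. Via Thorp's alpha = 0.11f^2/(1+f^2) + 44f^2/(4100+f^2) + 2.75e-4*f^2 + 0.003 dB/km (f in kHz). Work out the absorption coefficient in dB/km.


f^2 = 90721.44
alpha = 0.11*90721.44/(1+90721.44) + 44*90721.44/(4100+90721.44) + 2.75e-4*90721.44 + 0.003 = 67.159

67.159 dB/km


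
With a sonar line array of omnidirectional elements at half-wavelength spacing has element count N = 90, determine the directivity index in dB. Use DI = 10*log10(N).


19.54 dB


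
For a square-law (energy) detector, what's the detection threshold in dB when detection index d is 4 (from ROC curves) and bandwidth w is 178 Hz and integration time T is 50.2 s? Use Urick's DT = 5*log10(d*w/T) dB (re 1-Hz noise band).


DT = 5*log10(d*w/T) = 5*log10(4 * 178 / 50.2) = 5*log10(14.18) = 5.76

5.76 dB


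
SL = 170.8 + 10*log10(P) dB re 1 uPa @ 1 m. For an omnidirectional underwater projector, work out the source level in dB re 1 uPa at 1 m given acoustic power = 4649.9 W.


SL = 170.8 + 10*log10(4649.9) = 170.8 + 36.67 = 207.47

207.47 dB


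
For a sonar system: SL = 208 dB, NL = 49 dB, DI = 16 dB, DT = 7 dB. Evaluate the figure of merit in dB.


FOM = SL - NL + DI - DT = 208 - 49 + 16 - 7 = 168

168 dB


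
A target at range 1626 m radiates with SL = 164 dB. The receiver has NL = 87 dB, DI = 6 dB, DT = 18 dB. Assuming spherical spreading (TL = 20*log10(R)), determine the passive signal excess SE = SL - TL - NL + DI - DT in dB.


0.78 dB


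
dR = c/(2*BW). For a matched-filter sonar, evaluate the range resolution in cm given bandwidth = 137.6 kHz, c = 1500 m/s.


dR = c/(2*BW) = 1500 / (2 * 137.6e3) = 0.0055 m = 0.55 cm

0.55 cm


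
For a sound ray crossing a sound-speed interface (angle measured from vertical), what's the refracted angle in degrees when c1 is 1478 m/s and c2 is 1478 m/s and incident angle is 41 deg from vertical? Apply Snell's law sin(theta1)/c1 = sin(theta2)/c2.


sin(theta2) = (c2/c1)*sin(theta1) = (1478/1478)*sin(41 deg) = 0.65606
theta2 = arcsin(0.65606) = 41.0

41.0 deg


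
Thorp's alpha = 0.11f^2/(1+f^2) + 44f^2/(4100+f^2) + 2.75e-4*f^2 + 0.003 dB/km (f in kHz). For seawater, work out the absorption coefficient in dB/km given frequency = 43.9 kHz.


f^2 = 1927.21
alpha = 0.11*1927.21/(1+1927.21) + 44*1927.21/(4100+1927.21) + 2.75e-4*1927.21 + 0.003 = 14.712

14.712 dB/km


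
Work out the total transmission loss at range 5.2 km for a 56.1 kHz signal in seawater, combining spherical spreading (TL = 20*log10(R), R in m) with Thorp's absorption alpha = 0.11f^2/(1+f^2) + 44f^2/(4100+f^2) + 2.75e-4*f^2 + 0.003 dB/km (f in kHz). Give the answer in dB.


Step 1 (Thorp): alpha = 0.11*3147.21/(1+3147.21) + 44*3147.21/(4100+3147.21) + 2.75e-4*3147.21 + 0.003 = 20.0861 dB/km
Step 2: TL_spread = 20*log10(5200) = 74.32 dB
Step 3: TL_abs = alpha*R = 20.0861 * 5.2 = 104.45 dB
Step 4: TL_total = 74.32 + 104.45 = 178.77

178.77 dB


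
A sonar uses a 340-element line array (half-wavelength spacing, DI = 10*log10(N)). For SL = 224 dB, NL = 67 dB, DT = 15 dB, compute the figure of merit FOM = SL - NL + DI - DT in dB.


167.31 dB


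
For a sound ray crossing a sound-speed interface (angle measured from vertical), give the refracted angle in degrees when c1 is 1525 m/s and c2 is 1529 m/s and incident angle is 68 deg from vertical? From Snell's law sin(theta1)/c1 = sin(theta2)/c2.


68.38 deg


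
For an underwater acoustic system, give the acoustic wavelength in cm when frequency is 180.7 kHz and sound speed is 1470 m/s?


0.81 cm


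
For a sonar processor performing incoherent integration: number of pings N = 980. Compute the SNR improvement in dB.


Gain = 5*log10(980) = 14.96

14.96 dB


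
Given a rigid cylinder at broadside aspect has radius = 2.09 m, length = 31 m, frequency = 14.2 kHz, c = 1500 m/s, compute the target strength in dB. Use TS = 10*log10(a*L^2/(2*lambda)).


39.78 dB


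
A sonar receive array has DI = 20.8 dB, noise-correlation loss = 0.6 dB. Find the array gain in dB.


20.2 dB


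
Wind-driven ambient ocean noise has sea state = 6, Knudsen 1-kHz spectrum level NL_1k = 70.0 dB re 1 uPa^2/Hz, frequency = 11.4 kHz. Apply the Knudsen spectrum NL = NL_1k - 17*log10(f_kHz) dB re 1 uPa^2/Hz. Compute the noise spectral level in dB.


52.03 dB


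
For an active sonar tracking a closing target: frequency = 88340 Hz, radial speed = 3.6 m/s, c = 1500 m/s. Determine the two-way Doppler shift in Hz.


fd = 2*f*v/c = 2 * 88340 * 3.6 / 1500 = 424.03

424.03 Hz


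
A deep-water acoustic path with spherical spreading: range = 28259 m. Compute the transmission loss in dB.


TL = 20*log10(28259) = 89.02

89.02 dB


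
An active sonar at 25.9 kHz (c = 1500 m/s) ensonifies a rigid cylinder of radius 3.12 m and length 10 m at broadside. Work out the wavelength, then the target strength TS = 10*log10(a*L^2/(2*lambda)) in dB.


Step 1: lambda = c/f = 1500/25900 = 0.05792 m
Step 2: TS = 10*log10(a*L^2/(2*lambda)) = 10*log10(3.12*10^2/(2*0.05792)) = 34.3

34.3 dB


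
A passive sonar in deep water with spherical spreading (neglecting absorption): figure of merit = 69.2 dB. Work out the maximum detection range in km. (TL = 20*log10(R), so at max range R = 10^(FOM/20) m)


At max range FOM = TL, so 20*log10(R) = 69.2
R = 10^(69.2/20) = 2884.03 m = 2.88 km

2.88 km


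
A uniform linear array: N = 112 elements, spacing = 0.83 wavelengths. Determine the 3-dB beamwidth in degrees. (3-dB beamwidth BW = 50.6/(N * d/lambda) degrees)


0.54 deg


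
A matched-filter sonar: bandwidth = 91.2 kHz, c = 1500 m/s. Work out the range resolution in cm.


dR = c/(2*BW) = 1500 / (2 * 91.2e3) = 0.0082 m = 0.82 cm

0.82 cm


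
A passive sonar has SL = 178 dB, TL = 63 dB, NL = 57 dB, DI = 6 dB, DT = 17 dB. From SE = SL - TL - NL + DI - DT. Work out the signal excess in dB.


SE = SL - TL - NL + DI - DT = 178 - 63 - 57 + 6 - 17 = 47

47 dB


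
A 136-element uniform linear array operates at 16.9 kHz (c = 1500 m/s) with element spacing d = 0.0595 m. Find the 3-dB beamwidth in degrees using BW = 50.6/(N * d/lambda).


Step 1: lambda = 1500/16900 = 0.08876 m
Step 2: d/lambda = 0.0595/0.08876 = 0.6703
Step 3: BW = 50.6/(N * d/lambda) = 50.6/(136 * 0.6703) = 0.56

0.56 deg


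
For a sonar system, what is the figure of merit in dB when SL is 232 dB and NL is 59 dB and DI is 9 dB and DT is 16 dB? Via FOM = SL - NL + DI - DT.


FOM = SL - NL + DI - DT = 232 - 59 + 9 - 16 = 166

166 dB


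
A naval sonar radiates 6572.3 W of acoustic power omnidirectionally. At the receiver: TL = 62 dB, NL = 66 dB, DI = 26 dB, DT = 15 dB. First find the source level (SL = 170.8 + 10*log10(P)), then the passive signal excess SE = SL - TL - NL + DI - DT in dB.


Step 1: SL = 170.8 + 10*log10(6572.3) = 208.98 dB
Step 2: SE = SL - TL - NL + DI - DT = 208.98 - 62 - 66 + 26 - 15 = 91.98

91.98 dB


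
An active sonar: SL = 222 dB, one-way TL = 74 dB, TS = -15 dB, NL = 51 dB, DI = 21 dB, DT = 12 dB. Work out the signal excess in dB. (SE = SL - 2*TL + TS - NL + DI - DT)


SE = SL - 2*TL + TS - NL + DI - DT = 222 - 2*74 + (-15) - 51 + 21 - 12 = 17

17 dB


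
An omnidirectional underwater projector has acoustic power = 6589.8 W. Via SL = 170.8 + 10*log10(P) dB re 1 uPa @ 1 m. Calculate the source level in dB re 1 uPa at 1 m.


SL = 170.8 + 10*log10(6589.8) = 170.8 + 38.19 = 208.99

208.99 dB


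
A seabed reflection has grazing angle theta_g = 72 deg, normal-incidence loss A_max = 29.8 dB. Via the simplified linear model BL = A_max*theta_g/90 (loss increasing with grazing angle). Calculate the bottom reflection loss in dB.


BL = A_max * theta_g / 90 = 29.8 * 72 / 90 = 23.84

23.84 dB


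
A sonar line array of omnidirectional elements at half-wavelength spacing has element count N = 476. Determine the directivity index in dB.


DI = 10*log10(476) = 26.78

26.78 dB


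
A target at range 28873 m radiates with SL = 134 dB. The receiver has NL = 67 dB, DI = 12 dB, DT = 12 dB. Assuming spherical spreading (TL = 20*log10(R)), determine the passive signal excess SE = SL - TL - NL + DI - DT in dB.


Step 1: TL = 20*log10(28873) = 89.21 dB
Step 2: SE = 134 - 89.21 - 67 + 12 - 12 = -22.21

-22.21 dB


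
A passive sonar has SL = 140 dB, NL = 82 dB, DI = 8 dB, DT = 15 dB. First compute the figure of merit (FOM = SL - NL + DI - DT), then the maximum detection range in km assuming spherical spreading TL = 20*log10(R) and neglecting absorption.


Step 1: FOM = SL - NL + DI - DT = 140 - 82 + 8 - 15 = 51 dB
Step 2: at max range FOM = TL = 20*log10(R), so R = 10^(51/20) = 354.81 m = 0.35 km

0.35 km


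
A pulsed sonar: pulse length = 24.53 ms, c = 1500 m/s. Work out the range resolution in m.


dR = c*tau/2 = 1500 * 24.53e-3 / 2 = 18.3975

18.3975 m


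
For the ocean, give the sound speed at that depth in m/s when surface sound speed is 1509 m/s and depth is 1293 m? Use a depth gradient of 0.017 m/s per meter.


c = 1509 + 0.017 * 1293 = 1530.981

1530.981 m/s


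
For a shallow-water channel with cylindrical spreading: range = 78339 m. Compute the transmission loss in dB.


48.94 dB


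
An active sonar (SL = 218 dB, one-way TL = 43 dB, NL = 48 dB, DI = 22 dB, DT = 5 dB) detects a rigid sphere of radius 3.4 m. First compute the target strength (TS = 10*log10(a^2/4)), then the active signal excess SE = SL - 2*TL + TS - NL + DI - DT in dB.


Step 1: TS = 10*log10(3.4^2/4) = 4.61 dB
Step 2: SE = SL - 2*TL + TS - NL + DI - DT = 218 - 2*43 + (4.61) - 48 + 22 - 5 = 105.61

105.61 dB


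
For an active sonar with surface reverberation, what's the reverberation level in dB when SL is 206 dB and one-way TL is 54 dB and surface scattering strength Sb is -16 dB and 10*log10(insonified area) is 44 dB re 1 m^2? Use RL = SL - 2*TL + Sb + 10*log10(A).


RL = SL - 2*TL + Sb + 10*log10(A) = 206 - 2*54 + (-16) + 44 = 126

126 dB


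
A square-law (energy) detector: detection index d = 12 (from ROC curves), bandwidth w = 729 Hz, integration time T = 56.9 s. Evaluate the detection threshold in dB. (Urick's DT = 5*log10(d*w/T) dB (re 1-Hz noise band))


10.93 dB


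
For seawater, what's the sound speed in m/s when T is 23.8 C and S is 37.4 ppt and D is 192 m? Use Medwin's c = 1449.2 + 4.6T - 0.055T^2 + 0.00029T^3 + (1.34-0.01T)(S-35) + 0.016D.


c = 1449.2 + 4.6*23.8 - 0.055*23.8^2 + 0.00029*23.8^3 + (1.34 - 0.01*23.8)*(37.4 - 35) + 0.016*192 = 1537.15

1537.15 m/s


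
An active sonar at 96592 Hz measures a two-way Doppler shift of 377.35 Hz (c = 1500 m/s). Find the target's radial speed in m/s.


From fd = 2*f*v/c, v = c*fd/(2*f) = 1500 * 377.35 / (2*96592) = 2.93

2.93 m/s


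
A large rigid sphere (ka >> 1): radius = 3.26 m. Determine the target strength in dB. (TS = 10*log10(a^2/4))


TS = 10*log10(3.26^2 / 4) = 10*log10(2.6569) = 4.24

4.24 dB


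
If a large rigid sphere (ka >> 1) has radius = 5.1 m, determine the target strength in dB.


TS = 10*log10(5.1^2 / 4) = 10*log10(6.5025) = 8.13

8.13 dB


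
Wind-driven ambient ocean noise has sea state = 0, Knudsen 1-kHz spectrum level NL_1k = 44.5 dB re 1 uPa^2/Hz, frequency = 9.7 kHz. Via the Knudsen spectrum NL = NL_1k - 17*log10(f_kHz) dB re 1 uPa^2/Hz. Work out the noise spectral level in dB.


27.72 dB


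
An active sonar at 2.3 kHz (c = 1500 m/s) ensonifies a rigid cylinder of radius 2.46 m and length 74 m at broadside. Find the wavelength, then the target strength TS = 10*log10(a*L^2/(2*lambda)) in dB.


Step 1: lambda = c/f = 1500/2300 = 0.65217 m
Step 2: TS = 10*log10(a*L^2/(2*lambda)) = 10*log10(2.46*74^2/(2*0.65217)) = 40.14

40.14 dB


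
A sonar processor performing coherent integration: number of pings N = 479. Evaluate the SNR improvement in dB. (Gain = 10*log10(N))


Gain = 10*log10(479) = 26.8

26.8 dB


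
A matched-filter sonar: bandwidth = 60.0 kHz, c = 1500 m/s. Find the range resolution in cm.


dR = c/(2*BW) = 1500 / (2 * 60.0e3) = 0.0125 m = 1.25 cm

1.25 cm


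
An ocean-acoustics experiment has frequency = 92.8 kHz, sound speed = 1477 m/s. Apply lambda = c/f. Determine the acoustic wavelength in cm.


lambda = c/f = 1477 / 92800 = 0.0159 m = 1.59 cm

1.59 cm


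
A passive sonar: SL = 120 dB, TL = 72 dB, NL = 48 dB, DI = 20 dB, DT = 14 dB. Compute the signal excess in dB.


SE = SL - TL - NL + DI - DT = 120 - 72 - 48 + 20 - 14 = 6

6 dB


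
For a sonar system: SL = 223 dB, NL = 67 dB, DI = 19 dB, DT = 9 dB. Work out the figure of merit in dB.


FOM = SL - NL + DI - DT = 223 - 67 + 19 - 9 = 166

166 dB


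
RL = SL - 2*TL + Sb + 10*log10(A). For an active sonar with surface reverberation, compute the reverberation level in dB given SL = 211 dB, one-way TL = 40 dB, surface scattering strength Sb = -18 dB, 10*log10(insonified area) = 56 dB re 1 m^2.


169 dB


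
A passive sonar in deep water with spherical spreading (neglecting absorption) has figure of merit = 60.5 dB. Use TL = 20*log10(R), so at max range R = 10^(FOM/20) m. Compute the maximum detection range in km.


At max range FOM = TL, so 20*log10(R) = 60.5
R = 10^(60.5/20) = 1059.25 m = 1.06 km

1.06 km


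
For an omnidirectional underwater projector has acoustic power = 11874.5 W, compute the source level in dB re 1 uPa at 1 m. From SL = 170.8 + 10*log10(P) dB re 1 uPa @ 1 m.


211.55 dB


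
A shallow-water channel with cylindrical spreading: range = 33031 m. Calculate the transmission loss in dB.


TL = 10*log10(33031) = 45.19

45.19 dB


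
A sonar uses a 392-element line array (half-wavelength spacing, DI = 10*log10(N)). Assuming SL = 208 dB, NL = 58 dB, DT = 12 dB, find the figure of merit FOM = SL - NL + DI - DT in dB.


163.93 dB


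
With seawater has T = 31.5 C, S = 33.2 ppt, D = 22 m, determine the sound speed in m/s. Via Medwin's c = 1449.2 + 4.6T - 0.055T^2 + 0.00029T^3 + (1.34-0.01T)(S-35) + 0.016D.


c = 1449.2 + 4.6*31.5 - 0.055*31.5^2 + 0.00029*31.5^3 + (1.34 - 0.01*31.5)*(33.2 - 35) + 0.016*22 = 1547.1

1547.1 m/s


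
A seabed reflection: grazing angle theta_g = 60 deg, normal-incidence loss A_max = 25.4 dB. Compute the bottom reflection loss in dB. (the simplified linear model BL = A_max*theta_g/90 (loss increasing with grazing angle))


16.93 dB


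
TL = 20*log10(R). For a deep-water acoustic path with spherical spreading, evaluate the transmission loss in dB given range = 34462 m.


TL = 20*log10(34462) = 90.75

90.75 dB


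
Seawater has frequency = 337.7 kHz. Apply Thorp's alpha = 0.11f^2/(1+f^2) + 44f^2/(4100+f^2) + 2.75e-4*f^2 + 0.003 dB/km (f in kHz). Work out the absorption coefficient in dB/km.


f^2 = 114041.29
alpha = 0.11*114041.29/(1+114041.29) + 44*114041.29/(4100+114041.29) + 2.75e-4*114041.29 + 0.003 = 73.947

73.947 dB/km


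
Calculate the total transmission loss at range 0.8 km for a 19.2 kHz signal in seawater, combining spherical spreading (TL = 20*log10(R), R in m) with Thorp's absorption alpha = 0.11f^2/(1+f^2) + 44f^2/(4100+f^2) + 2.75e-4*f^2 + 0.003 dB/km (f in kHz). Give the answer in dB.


61.14 dB


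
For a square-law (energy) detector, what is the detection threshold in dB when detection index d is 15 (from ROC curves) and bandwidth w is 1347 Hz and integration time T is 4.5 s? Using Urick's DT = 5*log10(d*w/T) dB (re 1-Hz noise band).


DT = 5*log10(d*w/T) = 5*log10(15 * 1347 / 4.5) = 5*log10(4490.0) = 18.26

18.26 dB


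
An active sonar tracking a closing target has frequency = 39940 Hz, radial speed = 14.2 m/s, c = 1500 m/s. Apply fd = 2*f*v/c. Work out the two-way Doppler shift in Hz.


fd = 2*f*v/c = 2 * 39940 * 14.2 / 1500 = 756.2

756.2 Hz


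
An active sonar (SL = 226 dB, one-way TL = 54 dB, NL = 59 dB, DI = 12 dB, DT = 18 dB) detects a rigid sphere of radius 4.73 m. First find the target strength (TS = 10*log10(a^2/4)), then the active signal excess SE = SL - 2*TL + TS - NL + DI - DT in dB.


Step 1: TS = 10*log10(4.73^2/4) = 7.48 dB
Step 2: SE = SL - 2*TL + TS - NL + DI - DT = 226 - 2*54 + (7.48) - 59 + 12 - 18 = 60.48

60.48 dB


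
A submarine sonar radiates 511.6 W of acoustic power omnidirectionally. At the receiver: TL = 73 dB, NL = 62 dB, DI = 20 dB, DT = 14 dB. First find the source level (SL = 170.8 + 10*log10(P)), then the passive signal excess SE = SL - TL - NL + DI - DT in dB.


Step 1: SL = 170.8 + 10*log10(511.6) = 197.89 dB
Step 2: SE = SL - TL - NL + DI - DT = 197.89 - 73 - 62 + 20 - 14 = 68.89

68.89 dB


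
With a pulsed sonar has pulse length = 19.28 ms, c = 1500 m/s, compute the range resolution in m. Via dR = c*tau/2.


dR = c*tau/2 = 1500 * 19.28e-3 / 2 = 14.46

14.46 m


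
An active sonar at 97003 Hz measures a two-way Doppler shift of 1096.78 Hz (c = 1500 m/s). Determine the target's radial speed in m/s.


From fd = 2*f*v/c, v = c*fd/(2*f) = 1500 * 1096.78 / (2*97003) = 8.48

8.48 m/s


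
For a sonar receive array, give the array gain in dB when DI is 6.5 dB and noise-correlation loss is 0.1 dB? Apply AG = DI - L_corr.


6.4 dB


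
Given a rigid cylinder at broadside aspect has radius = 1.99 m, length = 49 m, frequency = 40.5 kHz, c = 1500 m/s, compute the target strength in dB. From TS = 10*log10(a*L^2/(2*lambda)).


48.1 dB


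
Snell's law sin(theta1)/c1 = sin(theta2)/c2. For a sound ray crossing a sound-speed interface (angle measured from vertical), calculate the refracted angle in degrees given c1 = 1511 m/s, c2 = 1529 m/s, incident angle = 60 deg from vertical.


61.2 deg


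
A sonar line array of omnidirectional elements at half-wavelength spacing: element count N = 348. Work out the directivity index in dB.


25.42 dB


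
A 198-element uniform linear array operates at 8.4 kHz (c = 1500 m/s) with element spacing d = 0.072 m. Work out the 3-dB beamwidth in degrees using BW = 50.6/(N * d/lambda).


Step 1: lambda = 1500/8400 = 0.17857 m
Step 2: d/lambda = 0.072/0.17857 = 0.4032
Step 3: BW = 50.6/(N * d/lambda) = 50.6/(198 * 0.4032) = 0.63

0.63 deg


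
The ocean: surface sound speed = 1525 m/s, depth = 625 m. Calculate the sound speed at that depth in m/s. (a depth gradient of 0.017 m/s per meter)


c = 1525 + 0.017 * 625 = 1535.625

1535.625 m/s


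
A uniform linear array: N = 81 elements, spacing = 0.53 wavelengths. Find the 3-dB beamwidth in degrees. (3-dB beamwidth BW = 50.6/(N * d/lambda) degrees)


BW = 50.6 / (81 * 0.53) = 50.6 / 42.93 = 1.18

1.18 deg


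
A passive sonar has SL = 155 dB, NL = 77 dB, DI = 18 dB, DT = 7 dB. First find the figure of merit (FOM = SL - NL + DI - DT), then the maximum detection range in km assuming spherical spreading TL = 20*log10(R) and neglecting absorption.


Step 1: FOM = SL - NL + DI - DT = 155 - 77 + 18 - 7 = 89 dB
Step 2: at max range FOM = TL = 20*log10(R), so R = 10^(89/20) = 28183.83 m = 28.18 km

28.18 km


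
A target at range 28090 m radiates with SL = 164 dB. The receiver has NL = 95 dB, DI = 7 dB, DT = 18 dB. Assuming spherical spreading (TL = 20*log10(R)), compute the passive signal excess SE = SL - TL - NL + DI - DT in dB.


Step 1: TL = 20*log10(28090) = 88.97 dB
Step 2: SE = 164 - 88.97 - 95 + 7 - 18 = -30.97

-30.97 dB


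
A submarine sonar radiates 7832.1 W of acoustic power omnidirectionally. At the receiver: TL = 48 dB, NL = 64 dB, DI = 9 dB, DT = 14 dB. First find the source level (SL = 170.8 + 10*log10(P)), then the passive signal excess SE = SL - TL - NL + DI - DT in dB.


Step 1: SL = 170.8 + 10*log10(7832.1) = 209.74 dB
Step 2: SE = SL - TL - NL + DI - DT = 209.74 - 48 - 64 + 9 - 14 = 92.74

92.74 dB


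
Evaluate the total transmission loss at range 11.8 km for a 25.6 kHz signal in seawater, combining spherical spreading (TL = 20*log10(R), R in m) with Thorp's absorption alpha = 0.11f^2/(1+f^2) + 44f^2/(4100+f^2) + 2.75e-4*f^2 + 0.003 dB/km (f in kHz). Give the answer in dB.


Step 1 (Thorp): alpha = 0.11*655.36/(1+655.36) + 44*655.36/(4100+655.36) + 2.75e-4*655.36 + 0.003 = 6.3569 dB/km
Step 2: TL_spread = 20*log10(11800) = 81.44 dB
Step 3: TL_abs = alpha*R = 6.3569 * 11.8 = 75.01 dB
Step 4: TL_total = 81.44 + 75.01 = 156.45

156.45 dB


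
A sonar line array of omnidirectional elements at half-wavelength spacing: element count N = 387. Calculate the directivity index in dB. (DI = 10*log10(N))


25.88 dB


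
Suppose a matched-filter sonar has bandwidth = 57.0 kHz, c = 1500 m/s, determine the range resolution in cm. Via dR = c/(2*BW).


dR = c/(2*BW) = 1500 / (2 * 57.0e3) = 0.0132 m = 1.32 cm

1.32 cm


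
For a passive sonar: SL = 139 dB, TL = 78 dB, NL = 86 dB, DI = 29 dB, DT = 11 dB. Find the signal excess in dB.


SE = SL - TL - NL + DI - DT = 139 - 78 - 86 + 29 - 11 = -7

-7 dB


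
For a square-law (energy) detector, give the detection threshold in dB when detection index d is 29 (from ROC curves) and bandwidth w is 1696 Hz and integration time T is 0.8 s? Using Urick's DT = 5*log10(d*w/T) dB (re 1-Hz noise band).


DT = 5*log10(d*w/T) = 5*log10(29 * 1696 / 0.8) = 5*log10(61480.0) = 23.94

23.94 dB


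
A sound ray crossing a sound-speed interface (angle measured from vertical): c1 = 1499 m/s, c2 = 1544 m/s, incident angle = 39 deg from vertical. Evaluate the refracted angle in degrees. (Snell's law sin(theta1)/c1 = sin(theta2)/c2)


sin(theta2) = (c2/c1)*sin(theta1) = (1544/1499)*sin(39 deg) = 0.64821
theta2 = arcsin(0.64821) = 40.41

40.41 deg


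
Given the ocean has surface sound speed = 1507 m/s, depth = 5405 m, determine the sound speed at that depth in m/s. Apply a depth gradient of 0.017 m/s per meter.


c = 1507 + 0.017 * 5405 = 1598.885

1598.885 m/s


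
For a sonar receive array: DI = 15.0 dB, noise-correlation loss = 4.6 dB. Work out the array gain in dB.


AG = DI - L_corr = 15.0 - 4.6 = 10.4

10.4 dB


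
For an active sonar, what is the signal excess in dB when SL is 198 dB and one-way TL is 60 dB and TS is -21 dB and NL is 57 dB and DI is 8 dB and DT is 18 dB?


SE = SL - 2*TL + TS - NL + DI - DT = 198 - 2*60 + (-21) - 57 + 8 - 18 = -10

-10 dB


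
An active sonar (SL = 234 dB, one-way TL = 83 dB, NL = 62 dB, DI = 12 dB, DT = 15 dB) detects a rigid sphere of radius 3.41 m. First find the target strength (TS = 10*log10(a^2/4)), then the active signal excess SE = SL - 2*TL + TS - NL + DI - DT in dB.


Step 1: TS = 10*log10(3.41^2/4) = 4.63 dB
Step 2: SE = SL - 2*TL + TS - NL + DI - DT = 234 - 2*83 + (4.63) - 62 + 12 - 15 = 7.63

7.63 dB


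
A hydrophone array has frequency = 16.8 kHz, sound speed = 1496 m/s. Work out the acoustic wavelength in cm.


lambda = c/f = 1496 / 16800 = 0.089 m = 8.9 cm

8.9 cm


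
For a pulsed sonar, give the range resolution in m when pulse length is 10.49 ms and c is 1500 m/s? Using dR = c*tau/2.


dR = c*tau/2 = 1500 * 10.49e-3 / 2 = 7.8675

7.8675 m


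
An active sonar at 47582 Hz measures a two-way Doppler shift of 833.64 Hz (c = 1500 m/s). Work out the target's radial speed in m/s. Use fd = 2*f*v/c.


From fd = 2*f*v/c, v = c*fd/(2*f) = 1500 * 833.64 / (2*47582) = 13.14

13.14 m/s


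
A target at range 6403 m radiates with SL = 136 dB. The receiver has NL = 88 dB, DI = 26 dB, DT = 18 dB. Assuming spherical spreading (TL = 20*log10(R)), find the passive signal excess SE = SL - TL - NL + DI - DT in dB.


Step 1: TL = 20*log10(6403) = 76.13 dB
Step 2: SE = 136 - 76.13 - 88 + 26 - 18 = -20.13

-20.13 dB


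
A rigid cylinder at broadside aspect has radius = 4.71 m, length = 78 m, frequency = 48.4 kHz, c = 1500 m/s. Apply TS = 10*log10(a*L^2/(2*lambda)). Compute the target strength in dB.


56.65 dB


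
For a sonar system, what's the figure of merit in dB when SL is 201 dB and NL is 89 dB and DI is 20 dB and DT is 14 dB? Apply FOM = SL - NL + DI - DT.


FOM = SL - NL + DI - DT = 201 - 89 + 20 - 14 = 118

118 dB


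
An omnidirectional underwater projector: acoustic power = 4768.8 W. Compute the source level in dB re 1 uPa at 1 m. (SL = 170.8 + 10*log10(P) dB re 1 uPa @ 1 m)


SL = 170.8 + 10*log10(4768.8) = 170.8 + 36.78 = 207.58

207.58 dB


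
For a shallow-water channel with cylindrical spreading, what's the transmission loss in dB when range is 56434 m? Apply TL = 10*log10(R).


TL = 10*log10(56434) = 47.52

47.52 dB


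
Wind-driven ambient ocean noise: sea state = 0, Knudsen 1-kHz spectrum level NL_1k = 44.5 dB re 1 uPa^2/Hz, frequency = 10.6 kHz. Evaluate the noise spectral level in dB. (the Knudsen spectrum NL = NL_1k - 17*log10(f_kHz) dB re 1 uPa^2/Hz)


27.07 dB


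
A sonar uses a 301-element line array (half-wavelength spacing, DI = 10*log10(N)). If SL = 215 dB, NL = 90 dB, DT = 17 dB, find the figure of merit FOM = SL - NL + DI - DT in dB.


Step 1: DI = 10*log10(301) = 24.79 dB
Step 2: FOM = SL - NL + DI - DT = 215 - 90 + 24.79 - 17 = 132.79

132.79 dB


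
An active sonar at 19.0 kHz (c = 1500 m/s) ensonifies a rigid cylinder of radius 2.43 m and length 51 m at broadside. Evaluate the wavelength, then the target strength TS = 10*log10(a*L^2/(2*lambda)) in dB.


Step 1: lambda = c/f = 1500/19000 = 0.07895 m
Step 2: TS = 10*log10(a*L^2/(2*lambda)) = 10*log10(2.43*51^2/(2*0.07895)) = 46.02

46.02 dB


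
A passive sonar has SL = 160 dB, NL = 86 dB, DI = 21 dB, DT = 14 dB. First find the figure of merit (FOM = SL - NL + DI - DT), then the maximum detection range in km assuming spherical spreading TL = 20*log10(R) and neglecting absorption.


Step 1: FOM = SL - NL + DI - DT = 160 - 86 + 21 - 14 = 81 dB
Step 2: at max range FOM = TL = 20*log10(R), so R = 10^(81/20) = 11220.18 m = 11.22 km

11.22 km


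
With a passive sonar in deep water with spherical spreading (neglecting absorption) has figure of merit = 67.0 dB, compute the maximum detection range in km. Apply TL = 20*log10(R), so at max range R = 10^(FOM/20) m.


2.24 km


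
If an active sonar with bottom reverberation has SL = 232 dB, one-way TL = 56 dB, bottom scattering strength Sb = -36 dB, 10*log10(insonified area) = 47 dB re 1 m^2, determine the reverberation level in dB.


RL = SL - 2*TL + Sb + 10*log10(A) = 232 - 2*56 + (-36) + 47 = 131

131 dB


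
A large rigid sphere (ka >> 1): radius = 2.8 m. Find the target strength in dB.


2.92 dB


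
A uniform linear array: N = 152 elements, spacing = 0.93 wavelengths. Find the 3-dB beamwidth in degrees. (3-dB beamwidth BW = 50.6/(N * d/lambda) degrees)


0.36 deg


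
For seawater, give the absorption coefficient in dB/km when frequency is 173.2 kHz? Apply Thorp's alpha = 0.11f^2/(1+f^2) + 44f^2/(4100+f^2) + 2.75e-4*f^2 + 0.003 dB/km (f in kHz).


47.072 dB/km


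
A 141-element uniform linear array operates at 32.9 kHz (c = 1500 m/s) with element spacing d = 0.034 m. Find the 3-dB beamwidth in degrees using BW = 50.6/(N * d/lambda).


Step 1: lambda = 1500/32900 = 0.04559 m
Step 2: d/lambda = 0.034/0.04559 = 0.7458
Step 3: BW = 50.6/(N * d/lambda) = 50.6/(141 * 0.7458) = 0.48

0.48 deg


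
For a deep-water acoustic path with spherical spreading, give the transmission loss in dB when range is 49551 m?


93.9 dB


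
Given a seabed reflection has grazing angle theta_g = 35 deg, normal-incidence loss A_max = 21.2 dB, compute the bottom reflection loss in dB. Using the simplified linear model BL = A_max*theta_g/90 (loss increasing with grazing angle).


BL = A_max * theta_g / 90 = 21.2 * 35 / 90 = 8.24

8.24 dB


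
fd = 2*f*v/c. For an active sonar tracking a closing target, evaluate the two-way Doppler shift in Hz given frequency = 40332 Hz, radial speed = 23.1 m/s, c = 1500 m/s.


1242.23 Hz


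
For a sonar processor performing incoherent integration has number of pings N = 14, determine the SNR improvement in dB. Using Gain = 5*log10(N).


Gain = 5*log10(14) = 5.73

5.73 dB


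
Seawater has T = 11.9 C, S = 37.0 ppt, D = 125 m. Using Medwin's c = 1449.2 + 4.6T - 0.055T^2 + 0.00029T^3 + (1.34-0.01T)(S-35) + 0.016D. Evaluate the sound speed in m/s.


c = 1449.2 + 4.6*11.9 - 0.055*11.9^2 + 0.00029*11.9^3 + (1.34 - 0.01*11.9)*(37.0 - 35) + 0.016*125 = 1501.08

1501.08 m/s


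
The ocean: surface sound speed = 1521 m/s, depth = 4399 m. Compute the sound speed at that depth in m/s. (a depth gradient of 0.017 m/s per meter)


c = 1521 + 0.017 * 4399 = 1595.783

1595.783 m/s


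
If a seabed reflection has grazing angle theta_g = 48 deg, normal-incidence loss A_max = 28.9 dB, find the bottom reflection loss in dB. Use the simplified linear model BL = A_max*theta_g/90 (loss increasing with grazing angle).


15.41 dB


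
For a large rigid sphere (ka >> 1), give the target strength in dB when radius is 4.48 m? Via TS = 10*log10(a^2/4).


TS = 10*log10(4.48^2 / 4) = 10*log10(5.0176) = 7.0

7.0 dB


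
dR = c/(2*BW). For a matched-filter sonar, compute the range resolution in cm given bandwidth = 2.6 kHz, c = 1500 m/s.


dR = c/(2*BW) = 1500 / (2 * 2.6e3) = 0.2885 m = 28.85 cm

28.85 cm


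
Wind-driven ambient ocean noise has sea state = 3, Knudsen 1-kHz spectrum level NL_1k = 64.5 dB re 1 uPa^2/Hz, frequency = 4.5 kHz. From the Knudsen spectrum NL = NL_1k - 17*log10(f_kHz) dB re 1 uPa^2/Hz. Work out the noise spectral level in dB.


53.4 dB


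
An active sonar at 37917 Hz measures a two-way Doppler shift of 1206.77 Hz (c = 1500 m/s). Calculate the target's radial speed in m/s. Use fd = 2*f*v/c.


From fd = 2*f*v/c, v = c*fd/(2*f) = 1500 * 1206.77 / (2*37917) = 23.87

23.87 m/s


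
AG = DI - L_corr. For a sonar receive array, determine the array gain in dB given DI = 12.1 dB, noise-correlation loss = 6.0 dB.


AG = DI - L_corr = 12.1 - 6.0 = 6.1

6.1 dB


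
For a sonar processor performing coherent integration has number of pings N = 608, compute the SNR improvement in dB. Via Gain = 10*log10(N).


27.84 dB


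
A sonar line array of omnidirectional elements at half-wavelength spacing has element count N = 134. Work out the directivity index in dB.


21.27 dB


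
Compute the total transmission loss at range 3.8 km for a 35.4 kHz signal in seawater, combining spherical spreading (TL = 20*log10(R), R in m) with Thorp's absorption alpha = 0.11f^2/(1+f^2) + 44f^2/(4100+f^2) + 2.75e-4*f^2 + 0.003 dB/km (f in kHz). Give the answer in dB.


Step 1 (Thorp): alpha = 0.11*1253.16/(1+1253.16) + 44*1253.16/(4100+1253.16) + 2.75e-4*1253.16 + 0.003 = 10.7578 dB/km
Step 2: TL_spread = 20*log10(3800) = 71.6 dB
Step 3: TL_abs = alpha*R = 10.7578 * 3.8 = 40.88 dB
Step 4: TL_total = 71.6 + 40.88 = 112.48

112.48 dB


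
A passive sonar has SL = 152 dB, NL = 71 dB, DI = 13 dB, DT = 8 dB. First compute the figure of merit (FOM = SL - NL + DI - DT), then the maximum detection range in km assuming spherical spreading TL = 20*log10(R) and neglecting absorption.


Step 1: FOM = SL - NL + DI - DT = 152 - 71 + 13 - 8 = 86 dB
Step 2: at max range FOM = TL = 20*log10(R), so R = 10^(86/20) = 19952.62 m = 19.95 km

19.95 km


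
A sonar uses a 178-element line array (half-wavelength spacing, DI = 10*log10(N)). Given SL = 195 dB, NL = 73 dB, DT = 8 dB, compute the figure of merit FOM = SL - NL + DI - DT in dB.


136.5 dB


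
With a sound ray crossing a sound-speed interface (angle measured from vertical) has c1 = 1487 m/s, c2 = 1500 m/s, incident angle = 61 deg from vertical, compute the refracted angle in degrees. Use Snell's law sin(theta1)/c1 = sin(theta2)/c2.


sin(theta2) = (c2/c1)*sin(theta1) = (1500/1487)*sin(61 deg) = 0.88227
theta2 = arcsin(0.88227) = 61.92

61.92 deg


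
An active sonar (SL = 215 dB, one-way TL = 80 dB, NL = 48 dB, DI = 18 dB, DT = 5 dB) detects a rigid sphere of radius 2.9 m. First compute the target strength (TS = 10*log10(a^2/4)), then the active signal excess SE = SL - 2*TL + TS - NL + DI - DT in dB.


Step 1: TS = 10*log10(2.9^2/4) = 3.23 dB
Step 2: SE = SL - 2*TL + TS - NL + DI - DT = 215 - 2*80 + (3.23) - 48 + 18 - 5 = 23.23

23.23 dB


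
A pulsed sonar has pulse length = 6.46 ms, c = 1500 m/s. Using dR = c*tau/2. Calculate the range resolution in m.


4.845 m


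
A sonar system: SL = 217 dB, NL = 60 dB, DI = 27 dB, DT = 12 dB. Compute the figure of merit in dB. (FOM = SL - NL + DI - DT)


FOM = SL - NL + DI - DT = 217 - 60 + 27 - 12 = 172

172 dB


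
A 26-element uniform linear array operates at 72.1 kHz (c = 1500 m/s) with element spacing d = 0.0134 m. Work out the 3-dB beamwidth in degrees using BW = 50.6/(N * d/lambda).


Step 1: lambda = 1500/72100 = 0.0208 m
Step 2: d/lambda = 0.0134/0.0208 = 0.6442
Step 3: BW = 50.6/(N * d/lambda) = 50.6/(26 * 0.6442) = 3.02

3.02 deg


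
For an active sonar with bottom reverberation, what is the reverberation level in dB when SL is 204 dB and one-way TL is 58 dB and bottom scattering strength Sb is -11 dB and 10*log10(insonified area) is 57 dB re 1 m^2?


RL = SL - 2*TL + Sb + 10*log10(A) = 204 - 2*58 + (-11) + 57 = 134

134 dB


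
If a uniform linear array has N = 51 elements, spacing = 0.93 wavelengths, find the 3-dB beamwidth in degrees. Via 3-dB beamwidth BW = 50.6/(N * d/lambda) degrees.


1.07 deg


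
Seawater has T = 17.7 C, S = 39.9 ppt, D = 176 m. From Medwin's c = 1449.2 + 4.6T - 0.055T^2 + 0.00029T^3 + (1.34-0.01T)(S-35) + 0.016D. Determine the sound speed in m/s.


c = 1449.2 + 4.6*17.7 - 0.055*17.7^2 + 0.00029*17.7^3 + (1.34 - 0.01*17.7)*(39.9 - 35) + 0.016*176 = 1523.51

1523.51 m/s


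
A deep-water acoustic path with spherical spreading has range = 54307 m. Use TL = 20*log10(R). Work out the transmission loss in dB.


TL = 20*log10(54307) = 94.7

94.7 dB


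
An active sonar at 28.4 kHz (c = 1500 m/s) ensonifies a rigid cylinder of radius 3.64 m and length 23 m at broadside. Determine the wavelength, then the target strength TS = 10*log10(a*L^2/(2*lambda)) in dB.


Step 1: lambda = c/f = 1500/28400 = 0.05282 m
Step 2: TS = 10*log10(a*L^2/(2*lambda)) = 10*log10(3.64*23^2/(2*0.05282)) = 42.61

42.61 dB


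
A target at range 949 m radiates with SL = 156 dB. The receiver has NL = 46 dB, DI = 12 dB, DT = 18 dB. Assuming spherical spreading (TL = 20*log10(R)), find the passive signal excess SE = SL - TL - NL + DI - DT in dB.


Step 1: TL = 20*log10(949) = 59.55 dB
Step 2: SE = 156 - 59.55 - 46 + 12 - 18 = 44.45

44.45 dB


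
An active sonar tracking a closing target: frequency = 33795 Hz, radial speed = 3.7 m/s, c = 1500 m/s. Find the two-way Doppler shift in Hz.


fd = 2*f*v/c = 2 * 33795 * 3.7 / 1500 = 166.72

166.72 Hz


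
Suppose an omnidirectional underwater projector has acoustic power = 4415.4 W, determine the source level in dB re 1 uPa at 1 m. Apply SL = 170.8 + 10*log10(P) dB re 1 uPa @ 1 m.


207.25 dB


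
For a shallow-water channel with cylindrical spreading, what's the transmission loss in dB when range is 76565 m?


TL = 10*log10(76565) = 48.84

48.84 dB


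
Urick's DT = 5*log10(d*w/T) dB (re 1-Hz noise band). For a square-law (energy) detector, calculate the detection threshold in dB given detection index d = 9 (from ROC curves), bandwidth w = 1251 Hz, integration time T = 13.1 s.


DT = 5*log10(d*w/T) = 5*log10(9 * 1251 / 13.1) = 5*log10(859.47) = 14.67

14.67 dB


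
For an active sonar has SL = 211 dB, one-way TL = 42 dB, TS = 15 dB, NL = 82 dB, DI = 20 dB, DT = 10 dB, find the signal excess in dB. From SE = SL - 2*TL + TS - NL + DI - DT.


SE = SL - 2*TL + TS - NL + DI - DT = 211 - 2*42 + (15) - 82 + 20 - 10 = 70

70 dB


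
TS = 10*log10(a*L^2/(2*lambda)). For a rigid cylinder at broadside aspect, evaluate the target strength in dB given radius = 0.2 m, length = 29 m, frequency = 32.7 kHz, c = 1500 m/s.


32.63 dB


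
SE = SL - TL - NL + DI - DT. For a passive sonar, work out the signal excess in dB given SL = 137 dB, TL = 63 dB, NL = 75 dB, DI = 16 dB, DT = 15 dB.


0 dB


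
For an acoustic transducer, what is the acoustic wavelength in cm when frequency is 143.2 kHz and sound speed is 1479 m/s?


1.03 cm


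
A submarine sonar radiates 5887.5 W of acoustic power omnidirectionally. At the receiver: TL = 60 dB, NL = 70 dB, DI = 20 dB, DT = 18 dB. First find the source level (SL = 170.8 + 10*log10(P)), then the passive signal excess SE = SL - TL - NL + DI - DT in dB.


Step 1: SL = 170.8 + 10*log10(5887.5) = 208.5 dB
Step 2: SE = SL - TL - NL + DI - DT = 208.5 - 60 - 70 + 20 - 18 = 80.5

80.5 dB


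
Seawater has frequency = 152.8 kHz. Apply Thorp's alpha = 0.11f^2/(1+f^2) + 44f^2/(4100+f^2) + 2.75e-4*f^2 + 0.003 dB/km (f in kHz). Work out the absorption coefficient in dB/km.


f^2 = 23347.84
alpha = 0.11*23347.84/(1+23347.84) + 44*23347.84/(4100+23347.84) + 2.75e-4*23347.84 + 0.003 = 43.961

43.961 dB/km
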